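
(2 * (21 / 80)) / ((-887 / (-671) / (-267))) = -3762297 / 35480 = -106.04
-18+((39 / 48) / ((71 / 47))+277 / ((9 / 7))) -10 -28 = 1635659 / 10224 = 159.98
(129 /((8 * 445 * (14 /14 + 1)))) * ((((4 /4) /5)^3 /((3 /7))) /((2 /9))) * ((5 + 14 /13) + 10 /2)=24381 /1446250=0.02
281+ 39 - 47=273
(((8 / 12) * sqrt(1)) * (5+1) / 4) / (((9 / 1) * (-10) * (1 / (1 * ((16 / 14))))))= -4 / 315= -0.01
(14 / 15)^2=196 / 225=0.87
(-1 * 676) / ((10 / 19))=-6422 / 5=-1284.40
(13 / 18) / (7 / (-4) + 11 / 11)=-26 / 27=-0.96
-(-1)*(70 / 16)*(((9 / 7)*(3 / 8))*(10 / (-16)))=-675 / 512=-1.32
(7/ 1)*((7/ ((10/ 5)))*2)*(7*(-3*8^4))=-4214784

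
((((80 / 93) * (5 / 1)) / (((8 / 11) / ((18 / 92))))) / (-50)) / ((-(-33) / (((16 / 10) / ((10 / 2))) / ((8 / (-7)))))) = 7 / 35650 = 0.00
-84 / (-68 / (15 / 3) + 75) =-420 / 307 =-1.37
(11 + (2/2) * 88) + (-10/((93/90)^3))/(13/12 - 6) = 177249231/1757669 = 100.84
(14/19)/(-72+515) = 0.00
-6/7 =-0.86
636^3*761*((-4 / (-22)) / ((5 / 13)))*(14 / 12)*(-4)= -23753966116608 / 55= -431890293029.24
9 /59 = 0.15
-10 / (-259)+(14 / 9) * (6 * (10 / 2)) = 36290 / 777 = 46.71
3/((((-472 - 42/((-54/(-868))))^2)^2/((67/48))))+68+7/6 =37716385601617631081/545297141228187648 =69.17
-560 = -560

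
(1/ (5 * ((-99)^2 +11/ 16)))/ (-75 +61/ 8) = -128/ 422648765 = -0.00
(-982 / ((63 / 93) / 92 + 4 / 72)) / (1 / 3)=-75617928 / 1615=-46822.25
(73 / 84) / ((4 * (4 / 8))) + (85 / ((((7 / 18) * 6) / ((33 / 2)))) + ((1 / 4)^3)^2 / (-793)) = 41029134827 / 68210688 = 601.51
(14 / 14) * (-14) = -14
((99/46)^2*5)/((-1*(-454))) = 0.05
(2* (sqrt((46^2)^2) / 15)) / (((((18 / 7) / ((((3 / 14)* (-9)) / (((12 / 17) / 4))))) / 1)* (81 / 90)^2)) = -359720 / 243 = -1480.33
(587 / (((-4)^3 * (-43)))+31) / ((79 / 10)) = 429495 / 108704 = 3.95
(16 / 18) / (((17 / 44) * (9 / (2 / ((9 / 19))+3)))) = 1.85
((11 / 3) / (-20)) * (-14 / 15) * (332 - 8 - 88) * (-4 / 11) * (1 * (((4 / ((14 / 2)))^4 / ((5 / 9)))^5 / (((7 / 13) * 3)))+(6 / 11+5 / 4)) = -26.37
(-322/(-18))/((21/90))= 230/3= 76.67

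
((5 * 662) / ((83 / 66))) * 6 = 1310760 / 83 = 15792.29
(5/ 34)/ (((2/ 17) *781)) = 0.00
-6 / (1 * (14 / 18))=-54 / 7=-7.71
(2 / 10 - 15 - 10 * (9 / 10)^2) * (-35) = 1603 / 2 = 801.50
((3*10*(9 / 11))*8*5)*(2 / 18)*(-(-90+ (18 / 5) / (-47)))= 5080320 / 517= 9826.54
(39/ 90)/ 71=13/ 2130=0.01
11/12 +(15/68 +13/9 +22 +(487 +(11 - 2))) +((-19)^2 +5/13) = 881.97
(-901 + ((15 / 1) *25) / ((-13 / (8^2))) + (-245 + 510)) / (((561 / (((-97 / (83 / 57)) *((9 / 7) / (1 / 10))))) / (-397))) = -2124860384520 / 1412411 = -1504420.73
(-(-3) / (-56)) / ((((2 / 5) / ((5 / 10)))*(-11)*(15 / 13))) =13 / 2464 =0.01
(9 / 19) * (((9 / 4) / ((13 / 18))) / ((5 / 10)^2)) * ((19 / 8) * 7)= 5103 / 52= 98.13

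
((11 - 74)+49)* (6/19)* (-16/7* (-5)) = -960/19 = -50.53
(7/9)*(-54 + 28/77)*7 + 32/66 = -28862/99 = -291.54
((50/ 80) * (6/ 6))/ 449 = 5/ 3592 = 0.00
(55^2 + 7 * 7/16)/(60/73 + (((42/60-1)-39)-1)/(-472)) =1043349215/312619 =3337.45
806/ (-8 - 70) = -31/ 3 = -10.33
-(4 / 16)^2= -1 / 16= -0.06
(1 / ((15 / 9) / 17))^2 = 2601 / 25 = 104.04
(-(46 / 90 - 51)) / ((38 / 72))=9088 / 95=95.66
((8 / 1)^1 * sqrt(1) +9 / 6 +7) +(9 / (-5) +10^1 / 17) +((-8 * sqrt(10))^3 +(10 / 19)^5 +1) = -16174.53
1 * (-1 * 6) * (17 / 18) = -17 / 3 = -5.67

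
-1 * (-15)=15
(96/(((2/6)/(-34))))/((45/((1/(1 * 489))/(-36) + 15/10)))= -1436432/4401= -326.39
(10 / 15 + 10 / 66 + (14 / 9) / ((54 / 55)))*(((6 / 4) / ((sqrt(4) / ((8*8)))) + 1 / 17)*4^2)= 83948384 / 45441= 1847.41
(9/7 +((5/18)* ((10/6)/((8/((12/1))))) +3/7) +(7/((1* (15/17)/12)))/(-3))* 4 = -36949/315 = -117.30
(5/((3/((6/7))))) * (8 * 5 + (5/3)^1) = 1250/21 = 59.52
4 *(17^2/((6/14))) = 8092/3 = 2697.33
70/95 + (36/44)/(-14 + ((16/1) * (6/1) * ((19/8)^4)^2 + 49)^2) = 400183050400590389240810/543105568337009933993881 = 0.74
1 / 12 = 0.08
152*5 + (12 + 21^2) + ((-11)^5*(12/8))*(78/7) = -18834476/7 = -2690639.43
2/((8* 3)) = 0.08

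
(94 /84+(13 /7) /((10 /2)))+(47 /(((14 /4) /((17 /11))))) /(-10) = -193 /330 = -0.58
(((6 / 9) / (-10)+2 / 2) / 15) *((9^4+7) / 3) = 91952 / 675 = 136.23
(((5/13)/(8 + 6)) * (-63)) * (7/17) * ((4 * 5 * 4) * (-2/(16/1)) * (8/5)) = 2520/221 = 11.40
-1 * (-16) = 16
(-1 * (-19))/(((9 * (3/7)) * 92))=133/2484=0.05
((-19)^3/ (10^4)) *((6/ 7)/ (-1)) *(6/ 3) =20577/ 17500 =1.18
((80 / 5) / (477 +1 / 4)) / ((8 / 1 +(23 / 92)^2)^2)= 16384 / 31767669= 0.00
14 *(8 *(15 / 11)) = 1680 / 11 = 152.73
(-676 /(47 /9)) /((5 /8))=-48672 /235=-207.11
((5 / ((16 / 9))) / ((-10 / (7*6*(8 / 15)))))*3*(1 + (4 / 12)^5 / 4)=-6811 / 360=-18.92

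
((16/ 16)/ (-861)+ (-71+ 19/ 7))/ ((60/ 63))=-11759/ 164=-71.70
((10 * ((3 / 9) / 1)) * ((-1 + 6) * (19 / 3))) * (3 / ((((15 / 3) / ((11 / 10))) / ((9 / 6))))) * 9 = 940.50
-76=-76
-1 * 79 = -79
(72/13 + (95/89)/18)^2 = 13590663241/433722276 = 31.33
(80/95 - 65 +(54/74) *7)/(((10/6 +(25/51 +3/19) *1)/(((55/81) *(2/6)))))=-38813720/6722271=-5.77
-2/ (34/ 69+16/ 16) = -138/ 103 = -1.34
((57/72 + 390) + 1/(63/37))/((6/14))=197255/216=913.22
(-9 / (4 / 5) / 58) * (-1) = 45 / 232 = 0.19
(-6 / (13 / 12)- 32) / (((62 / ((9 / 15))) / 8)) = -5856 / 2015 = -2.91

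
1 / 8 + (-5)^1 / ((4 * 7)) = -0.05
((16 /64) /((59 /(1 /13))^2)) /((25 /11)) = 11 /58828900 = 0.00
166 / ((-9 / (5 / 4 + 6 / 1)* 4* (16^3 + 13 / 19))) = -45733 / 5604264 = -0.01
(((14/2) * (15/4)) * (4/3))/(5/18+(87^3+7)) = 0.00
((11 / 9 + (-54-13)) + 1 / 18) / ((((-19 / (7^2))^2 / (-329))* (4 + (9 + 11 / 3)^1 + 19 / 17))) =15886262119 / 1964562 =8086.41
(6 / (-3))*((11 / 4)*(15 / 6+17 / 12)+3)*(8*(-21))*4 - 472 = 18036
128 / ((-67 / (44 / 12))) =-1408 / 201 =-7.00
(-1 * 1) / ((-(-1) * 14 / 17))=-17 / 14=-1.21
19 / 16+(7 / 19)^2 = 7643 / 5776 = 1.32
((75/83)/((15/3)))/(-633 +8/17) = -255/892499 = -0.00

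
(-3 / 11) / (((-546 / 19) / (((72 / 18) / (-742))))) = -19 / 371371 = -0.00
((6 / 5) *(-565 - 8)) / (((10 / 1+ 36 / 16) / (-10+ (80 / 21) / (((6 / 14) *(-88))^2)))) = 9981278 / 17787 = 561.16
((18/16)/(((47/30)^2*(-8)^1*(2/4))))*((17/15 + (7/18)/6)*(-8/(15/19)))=12293/8836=1.39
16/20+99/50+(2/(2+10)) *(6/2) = 82/25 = 3.28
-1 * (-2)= 2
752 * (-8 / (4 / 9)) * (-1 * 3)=40608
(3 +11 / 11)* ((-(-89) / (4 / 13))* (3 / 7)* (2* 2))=13884 / 7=1983.43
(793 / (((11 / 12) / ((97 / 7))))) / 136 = 230763 / 2618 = 88.14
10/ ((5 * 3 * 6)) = 1/ 9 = 0.11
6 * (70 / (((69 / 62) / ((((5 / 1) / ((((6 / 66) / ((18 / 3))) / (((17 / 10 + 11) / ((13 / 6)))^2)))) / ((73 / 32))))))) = 532222935552 / 283751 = 1875668.93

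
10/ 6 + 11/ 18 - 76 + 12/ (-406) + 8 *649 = 18702079/ 3654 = 5118.25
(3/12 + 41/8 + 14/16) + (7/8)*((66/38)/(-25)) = 23519/3800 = 6.19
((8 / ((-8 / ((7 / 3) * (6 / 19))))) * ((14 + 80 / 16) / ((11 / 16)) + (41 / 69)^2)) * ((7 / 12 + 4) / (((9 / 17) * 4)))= -872171825 / 19539144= -44.64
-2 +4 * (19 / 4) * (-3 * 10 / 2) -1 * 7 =-294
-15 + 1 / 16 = -14.94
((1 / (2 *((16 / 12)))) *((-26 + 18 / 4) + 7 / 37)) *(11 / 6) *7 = -121429 / 1184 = -102.56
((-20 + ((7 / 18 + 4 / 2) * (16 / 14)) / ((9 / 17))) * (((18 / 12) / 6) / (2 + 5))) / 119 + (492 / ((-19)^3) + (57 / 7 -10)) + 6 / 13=-61983766513 / 42114554937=-1.47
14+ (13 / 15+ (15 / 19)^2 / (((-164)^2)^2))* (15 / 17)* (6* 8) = 14069215362157 / 277467124112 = 50.71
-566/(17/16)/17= -9056/289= -31.34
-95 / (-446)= 95 / 446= 0.21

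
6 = 6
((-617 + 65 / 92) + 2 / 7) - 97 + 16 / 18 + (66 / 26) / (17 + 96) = -6063019561 / 8514324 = -712.10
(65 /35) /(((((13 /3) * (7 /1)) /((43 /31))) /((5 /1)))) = 645 /1519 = 0.42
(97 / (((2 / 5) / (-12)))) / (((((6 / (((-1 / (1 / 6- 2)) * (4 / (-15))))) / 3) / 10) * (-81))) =-7760 / 297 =-26.13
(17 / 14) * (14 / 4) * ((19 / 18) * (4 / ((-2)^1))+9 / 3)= 34 / 9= 3.78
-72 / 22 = -3.27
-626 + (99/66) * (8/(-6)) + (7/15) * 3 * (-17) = -3259/5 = -651.80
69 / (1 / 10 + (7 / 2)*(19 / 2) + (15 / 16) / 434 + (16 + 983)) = 2395680 / 35843267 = 0.07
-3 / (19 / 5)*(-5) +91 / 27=3754 / 513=7.32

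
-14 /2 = -7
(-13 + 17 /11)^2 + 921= 127317 /121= 1052.21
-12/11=-1.09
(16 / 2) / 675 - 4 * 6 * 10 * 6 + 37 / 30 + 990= -605819 / 1350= -448.75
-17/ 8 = -2.12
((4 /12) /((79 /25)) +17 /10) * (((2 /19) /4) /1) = 4279 /90060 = 0.05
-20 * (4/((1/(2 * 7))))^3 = -3512320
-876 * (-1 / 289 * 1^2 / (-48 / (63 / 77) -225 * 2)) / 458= -657 / 50496103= -0.00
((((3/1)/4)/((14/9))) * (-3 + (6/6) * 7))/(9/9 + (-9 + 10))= 0.96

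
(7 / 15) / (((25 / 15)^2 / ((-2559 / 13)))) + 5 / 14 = -744221 / 22750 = -32.71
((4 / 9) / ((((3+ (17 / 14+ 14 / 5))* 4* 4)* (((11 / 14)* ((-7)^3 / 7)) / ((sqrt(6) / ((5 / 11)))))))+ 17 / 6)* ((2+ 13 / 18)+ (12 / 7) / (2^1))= 7667 / 756 - 451* sqrt(6) / 556794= 10.14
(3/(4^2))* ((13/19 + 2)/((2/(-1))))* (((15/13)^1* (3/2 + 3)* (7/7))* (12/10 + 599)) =-12397131/15808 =-784.23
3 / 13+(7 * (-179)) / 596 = -14501 / 7748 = -1.87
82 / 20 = 41 / 10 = 4.10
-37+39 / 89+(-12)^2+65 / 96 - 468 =-3074855 / 8544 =-359.88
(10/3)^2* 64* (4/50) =512/9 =56.89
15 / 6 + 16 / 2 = 10.50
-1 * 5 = -5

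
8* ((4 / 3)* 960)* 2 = 20480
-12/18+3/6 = -1/6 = -0.17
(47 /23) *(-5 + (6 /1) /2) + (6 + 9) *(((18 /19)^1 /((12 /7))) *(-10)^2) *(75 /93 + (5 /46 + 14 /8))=59747143 /27094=2205.18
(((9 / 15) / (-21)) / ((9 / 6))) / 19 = -2 / 1995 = -0.00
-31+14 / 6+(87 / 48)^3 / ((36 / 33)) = -1140745 / 49152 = -23.21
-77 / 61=-1.26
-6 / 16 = -3 / 8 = -0.38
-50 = -50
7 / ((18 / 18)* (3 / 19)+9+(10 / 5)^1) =133 / 212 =0.63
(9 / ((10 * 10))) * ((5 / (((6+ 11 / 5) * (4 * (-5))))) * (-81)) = 729 / 3280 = 0.22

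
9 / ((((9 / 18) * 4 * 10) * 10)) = 9 / 200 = 0.04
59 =59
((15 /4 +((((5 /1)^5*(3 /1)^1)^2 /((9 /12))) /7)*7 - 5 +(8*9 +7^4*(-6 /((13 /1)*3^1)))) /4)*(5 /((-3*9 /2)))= -30468672355 /2808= -10850666.79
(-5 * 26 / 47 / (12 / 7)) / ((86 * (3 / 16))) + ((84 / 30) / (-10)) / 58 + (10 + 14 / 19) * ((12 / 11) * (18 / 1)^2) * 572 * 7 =7614381451478263 / 501106950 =15195122.42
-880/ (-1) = 880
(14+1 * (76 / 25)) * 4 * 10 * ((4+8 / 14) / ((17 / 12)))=1308672 / 595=2199.45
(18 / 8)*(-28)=-63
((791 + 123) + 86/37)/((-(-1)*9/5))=169520/333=509.07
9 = 9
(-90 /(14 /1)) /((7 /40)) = -1800 /49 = -36.73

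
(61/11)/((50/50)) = 61/11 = 5.55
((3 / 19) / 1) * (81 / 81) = 3 / 19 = 0.16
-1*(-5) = 5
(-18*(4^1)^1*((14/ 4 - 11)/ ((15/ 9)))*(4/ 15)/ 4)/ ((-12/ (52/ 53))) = -468/ 265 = -1.77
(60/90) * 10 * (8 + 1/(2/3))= 190/3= 63.33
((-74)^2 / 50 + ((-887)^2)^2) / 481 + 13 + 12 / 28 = 108325956537691 / 84175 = 1286913650.58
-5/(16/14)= -35/8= -4.38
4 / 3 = 1.33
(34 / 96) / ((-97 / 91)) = -1547 / 4656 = -0.33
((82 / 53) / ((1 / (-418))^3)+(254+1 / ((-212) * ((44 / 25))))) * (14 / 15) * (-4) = 7378234078159 / 17490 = 421854435.57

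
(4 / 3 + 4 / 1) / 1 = 5.33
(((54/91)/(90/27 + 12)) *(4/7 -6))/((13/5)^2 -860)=76950/312520481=0.00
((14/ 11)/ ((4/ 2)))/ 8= 7/ 88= 0.08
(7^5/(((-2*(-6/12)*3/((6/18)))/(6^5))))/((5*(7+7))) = 1037232/5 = 207446.40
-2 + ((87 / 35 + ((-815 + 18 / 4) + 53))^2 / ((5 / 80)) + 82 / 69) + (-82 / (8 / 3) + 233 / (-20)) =770927331016 / 84525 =9120701.93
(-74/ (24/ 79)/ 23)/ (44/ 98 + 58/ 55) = -7877485/ 1118352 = -7.04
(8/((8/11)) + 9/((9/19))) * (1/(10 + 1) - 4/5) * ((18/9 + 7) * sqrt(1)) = -2106/11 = -191.45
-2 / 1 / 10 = -1 / 5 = -0.20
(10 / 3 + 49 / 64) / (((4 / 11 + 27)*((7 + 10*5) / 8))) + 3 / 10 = 660937 / 2058840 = 0.32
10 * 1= 10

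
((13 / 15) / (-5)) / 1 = -13 / 75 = -0.17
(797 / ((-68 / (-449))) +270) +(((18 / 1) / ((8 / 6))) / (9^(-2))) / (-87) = 10885391 / 1972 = 5519.98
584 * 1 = 584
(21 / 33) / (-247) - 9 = -24460 / 2717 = -9.00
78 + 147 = 225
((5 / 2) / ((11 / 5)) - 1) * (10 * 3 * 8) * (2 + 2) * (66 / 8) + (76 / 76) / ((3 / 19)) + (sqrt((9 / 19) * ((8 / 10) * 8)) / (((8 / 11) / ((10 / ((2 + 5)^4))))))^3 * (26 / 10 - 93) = 3259 / 3 - 32487048 * sqrt(190) / 4996704679561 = 1086.33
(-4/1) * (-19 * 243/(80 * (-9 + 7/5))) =-243/8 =-30.38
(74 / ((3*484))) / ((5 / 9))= 111 / 1210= 0.09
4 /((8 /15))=15 /2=7.50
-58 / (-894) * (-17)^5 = -92116.00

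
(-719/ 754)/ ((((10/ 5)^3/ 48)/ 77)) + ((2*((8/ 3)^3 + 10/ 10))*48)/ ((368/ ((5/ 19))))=-651196007/ 1482741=-439.18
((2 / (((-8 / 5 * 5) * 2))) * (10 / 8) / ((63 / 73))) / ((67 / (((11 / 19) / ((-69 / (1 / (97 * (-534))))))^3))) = -485815 / 42297274080097033420788390144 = -0.00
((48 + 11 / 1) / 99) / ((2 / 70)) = 2065 / 99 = 20.86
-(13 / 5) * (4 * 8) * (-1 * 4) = 1664 / 5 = 332.80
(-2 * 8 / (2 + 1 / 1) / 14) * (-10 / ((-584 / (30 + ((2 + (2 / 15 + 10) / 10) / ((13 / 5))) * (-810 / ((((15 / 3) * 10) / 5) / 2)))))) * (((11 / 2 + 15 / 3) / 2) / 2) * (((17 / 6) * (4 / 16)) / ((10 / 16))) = 3.06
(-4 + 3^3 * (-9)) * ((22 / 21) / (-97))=5434 / 2037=2.67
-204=-204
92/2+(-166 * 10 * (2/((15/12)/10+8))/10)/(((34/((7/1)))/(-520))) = 75150/17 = 4420.59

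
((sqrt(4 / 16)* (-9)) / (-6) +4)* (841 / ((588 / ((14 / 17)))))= 15979 / 2856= 5.59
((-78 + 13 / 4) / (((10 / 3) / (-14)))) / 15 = 2093 / 100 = 20.93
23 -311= -288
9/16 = 0.56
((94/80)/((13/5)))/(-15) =-47/1560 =-0.03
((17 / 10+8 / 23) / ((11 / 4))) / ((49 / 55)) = 942 / 1127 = 0.84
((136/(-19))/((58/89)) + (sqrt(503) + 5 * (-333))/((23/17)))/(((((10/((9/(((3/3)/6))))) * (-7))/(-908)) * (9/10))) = -12246521064/12673 + 92616 * sqrt(503)/161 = -953445.82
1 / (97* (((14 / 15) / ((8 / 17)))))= 60 / 11543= 0.01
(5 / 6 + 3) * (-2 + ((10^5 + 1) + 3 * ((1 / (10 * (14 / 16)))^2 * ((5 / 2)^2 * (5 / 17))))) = 638627407 / 1666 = 383329.78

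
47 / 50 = 0.94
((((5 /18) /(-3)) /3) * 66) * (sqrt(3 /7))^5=-55 * sqrt(21) /1029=-0.24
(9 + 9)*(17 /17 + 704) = 12690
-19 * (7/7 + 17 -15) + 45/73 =-4116/73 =-56.38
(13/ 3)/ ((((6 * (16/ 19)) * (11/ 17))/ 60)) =20995/ 264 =79.53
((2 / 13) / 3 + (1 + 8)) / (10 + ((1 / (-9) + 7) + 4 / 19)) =20121 / 38012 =0.53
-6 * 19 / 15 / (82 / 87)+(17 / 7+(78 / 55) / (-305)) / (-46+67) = -803565016 / 101102925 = -7.95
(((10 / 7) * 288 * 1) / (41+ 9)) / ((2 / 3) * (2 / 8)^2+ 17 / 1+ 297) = 6912 / 263795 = 0.03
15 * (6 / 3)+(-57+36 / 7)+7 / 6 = -20.69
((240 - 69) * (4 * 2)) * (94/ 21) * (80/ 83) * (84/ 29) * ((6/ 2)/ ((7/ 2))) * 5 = 1234483200/ 16849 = 73267.45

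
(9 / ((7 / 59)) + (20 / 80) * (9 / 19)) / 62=40419 / 32984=1.23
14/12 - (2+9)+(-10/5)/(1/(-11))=73/6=12.17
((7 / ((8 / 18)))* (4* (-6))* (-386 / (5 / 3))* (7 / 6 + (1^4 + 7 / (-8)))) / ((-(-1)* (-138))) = -376929 / 460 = -819.41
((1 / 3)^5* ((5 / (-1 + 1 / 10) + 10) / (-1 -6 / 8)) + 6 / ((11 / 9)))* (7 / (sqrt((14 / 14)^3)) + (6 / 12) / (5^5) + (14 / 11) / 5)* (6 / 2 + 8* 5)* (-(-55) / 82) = 8845979708749 / 8630448750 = 1024.97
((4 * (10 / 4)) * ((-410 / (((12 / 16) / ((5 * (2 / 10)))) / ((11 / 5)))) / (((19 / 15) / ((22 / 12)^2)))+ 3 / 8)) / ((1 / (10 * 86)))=-4692554525 / 171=-27441839.33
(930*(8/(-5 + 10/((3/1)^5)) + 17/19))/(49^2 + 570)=-3059886/13604209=-0.22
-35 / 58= -0.60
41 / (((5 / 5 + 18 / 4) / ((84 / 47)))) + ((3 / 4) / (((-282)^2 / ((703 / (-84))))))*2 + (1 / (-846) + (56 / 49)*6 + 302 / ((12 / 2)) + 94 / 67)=11239701037 / 156291168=71.92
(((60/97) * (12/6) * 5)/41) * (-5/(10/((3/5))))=-180/3977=-0.05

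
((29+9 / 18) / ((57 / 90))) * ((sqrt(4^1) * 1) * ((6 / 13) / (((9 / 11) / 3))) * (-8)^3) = -19937280 / 247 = -80717.73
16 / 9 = 1.78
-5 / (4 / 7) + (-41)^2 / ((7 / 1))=6479 / 28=231.39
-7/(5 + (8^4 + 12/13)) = -91/53325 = -0.00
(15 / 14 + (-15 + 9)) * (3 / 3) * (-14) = 69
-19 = -19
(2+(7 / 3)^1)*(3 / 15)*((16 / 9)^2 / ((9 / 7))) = 23296 / 10935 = 2.13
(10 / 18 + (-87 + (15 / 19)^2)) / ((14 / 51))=-312.63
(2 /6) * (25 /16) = 25 /48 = 0.52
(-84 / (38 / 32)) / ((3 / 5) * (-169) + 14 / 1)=6720 / 8303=0.81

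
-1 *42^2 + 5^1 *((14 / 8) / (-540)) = -762055 / 432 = -1764.02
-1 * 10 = -10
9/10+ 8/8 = 19/10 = 1.90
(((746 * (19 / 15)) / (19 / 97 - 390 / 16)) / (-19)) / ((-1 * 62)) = -289448 / 8724795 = -0.03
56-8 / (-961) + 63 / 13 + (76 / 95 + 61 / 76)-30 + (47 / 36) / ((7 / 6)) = 33.58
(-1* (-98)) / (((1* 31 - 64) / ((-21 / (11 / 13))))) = 8918 / 121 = 73.70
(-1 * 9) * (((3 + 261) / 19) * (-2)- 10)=6462 / 19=340.11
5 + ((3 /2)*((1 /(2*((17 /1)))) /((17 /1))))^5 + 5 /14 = 77414165777243301 /14450644278418432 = 5.36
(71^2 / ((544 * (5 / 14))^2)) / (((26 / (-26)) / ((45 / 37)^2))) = -20007729 / 101284096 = -0.20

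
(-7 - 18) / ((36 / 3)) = -25 / 12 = -2.08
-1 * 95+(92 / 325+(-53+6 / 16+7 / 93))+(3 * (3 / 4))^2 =-68769929 / 483600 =-142.20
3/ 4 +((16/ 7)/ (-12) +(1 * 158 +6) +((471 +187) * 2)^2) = 145489727/ 84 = 1732020.56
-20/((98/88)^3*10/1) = -1.45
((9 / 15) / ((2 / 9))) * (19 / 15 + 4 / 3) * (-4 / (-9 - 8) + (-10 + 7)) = -16497 / 850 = -19.41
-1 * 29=-29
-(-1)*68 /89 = 68 /89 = 0.76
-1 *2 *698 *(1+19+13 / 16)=-116217 / 4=-29054.25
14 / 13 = 1.08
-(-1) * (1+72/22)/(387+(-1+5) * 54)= 0.01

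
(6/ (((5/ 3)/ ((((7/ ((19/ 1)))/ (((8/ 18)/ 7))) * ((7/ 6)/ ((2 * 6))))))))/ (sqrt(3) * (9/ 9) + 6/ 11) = -33957/ 82840 + 124509 * sqrt(3)/ 165680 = 0.89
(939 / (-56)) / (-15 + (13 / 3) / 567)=228177 / 204016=1.12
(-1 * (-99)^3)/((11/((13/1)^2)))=14907321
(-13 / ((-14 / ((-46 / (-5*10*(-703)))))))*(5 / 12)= -299 / 590520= -0.00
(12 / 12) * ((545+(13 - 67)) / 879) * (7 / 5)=3437 / 4395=0.78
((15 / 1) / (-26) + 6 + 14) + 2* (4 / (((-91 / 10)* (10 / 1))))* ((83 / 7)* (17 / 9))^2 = -17824321 / 722358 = -24.68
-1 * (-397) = 397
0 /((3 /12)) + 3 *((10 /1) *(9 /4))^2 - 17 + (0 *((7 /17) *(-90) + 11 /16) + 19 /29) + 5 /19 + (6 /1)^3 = 3787945 /2204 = 1718.67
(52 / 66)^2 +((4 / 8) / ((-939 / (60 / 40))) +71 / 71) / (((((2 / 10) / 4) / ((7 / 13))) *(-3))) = -13143311 / 4431141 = -2.97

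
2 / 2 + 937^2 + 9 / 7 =6145799 / 7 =877971.29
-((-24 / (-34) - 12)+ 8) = 56 / 17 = 3.29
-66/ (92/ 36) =-594/ 23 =-25.83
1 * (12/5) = 2.40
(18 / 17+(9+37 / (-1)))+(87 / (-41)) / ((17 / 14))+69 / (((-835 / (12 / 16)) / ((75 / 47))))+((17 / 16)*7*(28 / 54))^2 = -3551741793647 / 255243451968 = -13.92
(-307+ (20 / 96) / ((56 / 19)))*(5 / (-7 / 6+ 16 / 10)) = -10312825 / 2912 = -3541.49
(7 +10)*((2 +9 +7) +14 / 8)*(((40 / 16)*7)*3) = 17626.88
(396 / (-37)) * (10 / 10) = -396 / 37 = -10.70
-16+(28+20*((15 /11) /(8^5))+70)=7389259 /90112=82.00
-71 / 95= -0.75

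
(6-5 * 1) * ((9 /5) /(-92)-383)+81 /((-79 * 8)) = -27847177 /72680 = -383.15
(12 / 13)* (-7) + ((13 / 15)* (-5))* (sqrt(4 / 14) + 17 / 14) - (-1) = -5855 / 546 - 13* sqrt(14) / 21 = -13.04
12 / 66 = 2 / 11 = 0.18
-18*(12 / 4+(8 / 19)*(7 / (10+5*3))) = -56.12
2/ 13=0.15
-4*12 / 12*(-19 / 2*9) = 342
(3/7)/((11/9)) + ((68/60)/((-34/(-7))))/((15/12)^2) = 0.50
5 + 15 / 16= 95 / 16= 5.94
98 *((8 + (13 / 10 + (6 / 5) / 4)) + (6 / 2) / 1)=6174 / 5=1234.80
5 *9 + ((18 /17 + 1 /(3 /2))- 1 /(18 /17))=14009 /306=45.78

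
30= 30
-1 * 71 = -71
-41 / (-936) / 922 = 41 / 862992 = 0.00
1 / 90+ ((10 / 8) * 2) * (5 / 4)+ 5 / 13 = 16477 / 4680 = 3.52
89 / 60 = 1.48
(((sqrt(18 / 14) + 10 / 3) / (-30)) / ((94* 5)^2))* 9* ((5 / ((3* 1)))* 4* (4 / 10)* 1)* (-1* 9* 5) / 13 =27* sqrt(7) / 5025475 + 6 / 143585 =0.00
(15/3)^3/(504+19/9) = 225/911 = 0.25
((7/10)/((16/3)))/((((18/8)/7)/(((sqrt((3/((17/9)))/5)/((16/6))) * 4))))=147 * sqrt(255)/6800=0.35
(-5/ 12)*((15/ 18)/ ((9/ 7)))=-0.27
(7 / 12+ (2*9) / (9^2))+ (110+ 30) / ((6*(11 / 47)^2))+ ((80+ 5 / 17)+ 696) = 89090305 / 74052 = 1203.08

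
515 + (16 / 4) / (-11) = 514.64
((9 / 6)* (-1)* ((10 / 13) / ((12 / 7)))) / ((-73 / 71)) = 2485 / 3796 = 0.65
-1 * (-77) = 77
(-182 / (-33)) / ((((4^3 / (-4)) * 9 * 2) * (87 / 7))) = -637 / 413424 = -0.00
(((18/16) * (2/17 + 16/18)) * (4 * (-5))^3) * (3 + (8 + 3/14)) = -1727000/17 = -101588.24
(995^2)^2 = 980149500625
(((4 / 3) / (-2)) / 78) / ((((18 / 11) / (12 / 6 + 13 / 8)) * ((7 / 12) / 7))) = -319 / 1404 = -0.23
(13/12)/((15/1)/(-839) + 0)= -60.59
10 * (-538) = -5380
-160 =-160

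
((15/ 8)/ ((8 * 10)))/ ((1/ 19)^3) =160.76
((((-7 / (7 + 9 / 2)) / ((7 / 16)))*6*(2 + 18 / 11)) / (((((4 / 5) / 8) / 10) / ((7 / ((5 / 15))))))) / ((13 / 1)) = -16128000 / 3289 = -4903.62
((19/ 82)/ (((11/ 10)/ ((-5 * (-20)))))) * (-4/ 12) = -9500/ 1353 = -7.02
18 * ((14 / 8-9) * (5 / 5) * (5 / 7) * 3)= -3915 / 14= -279.64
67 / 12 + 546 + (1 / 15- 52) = 9993 / 20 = 499.65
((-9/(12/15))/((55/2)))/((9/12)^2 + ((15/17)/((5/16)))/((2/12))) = -136/5819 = -0.02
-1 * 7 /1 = -7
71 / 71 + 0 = 1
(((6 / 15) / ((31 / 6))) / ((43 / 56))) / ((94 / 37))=12432 / 313255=0.04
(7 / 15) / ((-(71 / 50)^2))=-0.23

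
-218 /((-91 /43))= 9374 /91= 103.01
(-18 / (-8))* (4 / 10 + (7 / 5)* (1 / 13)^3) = 39609 / 43940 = 0.90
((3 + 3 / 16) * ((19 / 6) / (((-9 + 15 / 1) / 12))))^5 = 3515706497843 / 1048576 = 3352838.99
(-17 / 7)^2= 289 / 49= 5.90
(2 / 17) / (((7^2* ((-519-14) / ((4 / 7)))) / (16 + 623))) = -5112 / 3107923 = -0.00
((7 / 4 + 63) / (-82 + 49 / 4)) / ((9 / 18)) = -518 / 279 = -1.86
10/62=5/31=0.16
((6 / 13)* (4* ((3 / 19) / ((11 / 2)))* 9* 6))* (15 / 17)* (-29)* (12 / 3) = -13530240 / 46189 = -292.93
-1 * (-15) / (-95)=-3 / 19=-0.16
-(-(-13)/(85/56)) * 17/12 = -182/15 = -12.13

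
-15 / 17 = -0.88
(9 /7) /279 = 1 /217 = 0.00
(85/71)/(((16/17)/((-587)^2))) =497902205/1136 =438294.19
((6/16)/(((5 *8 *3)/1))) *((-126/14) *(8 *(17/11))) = -0.35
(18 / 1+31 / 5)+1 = 126 / 5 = 25.20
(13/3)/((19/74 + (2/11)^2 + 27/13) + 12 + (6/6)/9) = 4539678/15167255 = 0.30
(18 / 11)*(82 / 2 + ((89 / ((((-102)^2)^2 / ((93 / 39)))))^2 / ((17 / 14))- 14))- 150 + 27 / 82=-44485436936316969139057 / 421707224480666275008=-105.49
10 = 10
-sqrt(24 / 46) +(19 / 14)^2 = 361 / 196 - 2*sqrt(69) / 23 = 1.12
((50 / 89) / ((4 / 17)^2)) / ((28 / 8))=7225 / 2492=2.90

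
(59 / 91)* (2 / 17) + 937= 1449657 / 1547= 937.08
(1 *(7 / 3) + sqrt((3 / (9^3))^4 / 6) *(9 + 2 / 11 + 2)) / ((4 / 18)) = 41 *sqrt(6) / 288684 + 21 / 2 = 10.50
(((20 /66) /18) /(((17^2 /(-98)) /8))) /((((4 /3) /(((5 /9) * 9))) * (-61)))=4900 /1745271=0.00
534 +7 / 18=9619 / 18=534.39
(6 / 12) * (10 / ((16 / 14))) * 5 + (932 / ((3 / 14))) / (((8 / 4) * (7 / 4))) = 30349 / 24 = 1264.54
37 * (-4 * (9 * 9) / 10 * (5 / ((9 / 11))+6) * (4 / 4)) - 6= -72624 / 5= -14524.80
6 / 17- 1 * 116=-1966 / 17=-115.65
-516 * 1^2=-516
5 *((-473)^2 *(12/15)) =894916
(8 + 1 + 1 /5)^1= 9.20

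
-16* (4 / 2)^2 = -64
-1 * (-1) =1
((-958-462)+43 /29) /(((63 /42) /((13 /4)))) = -3073.45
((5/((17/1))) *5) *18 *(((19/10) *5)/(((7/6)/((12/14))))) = 153900/833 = 184.75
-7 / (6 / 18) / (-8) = 21 / 8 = 2.62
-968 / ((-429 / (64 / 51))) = 5632 / 1989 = 2.83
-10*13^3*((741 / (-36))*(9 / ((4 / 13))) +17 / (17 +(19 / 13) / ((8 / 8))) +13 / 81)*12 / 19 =4277952263 / 513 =8339088.23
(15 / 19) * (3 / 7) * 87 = 3915 / 133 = 29.44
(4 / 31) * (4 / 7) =16 / 217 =0.07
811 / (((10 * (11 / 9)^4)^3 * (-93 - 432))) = -76350118028697 / 549224965926175000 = -0.00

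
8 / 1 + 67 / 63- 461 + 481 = 1831 / 63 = 29.06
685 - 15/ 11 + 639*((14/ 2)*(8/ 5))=431224/ 55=7840.44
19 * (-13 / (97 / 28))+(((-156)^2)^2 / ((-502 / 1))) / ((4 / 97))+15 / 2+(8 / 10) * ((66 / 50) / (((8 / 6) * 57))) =-3308616664720223 / 115648250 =-28609310.26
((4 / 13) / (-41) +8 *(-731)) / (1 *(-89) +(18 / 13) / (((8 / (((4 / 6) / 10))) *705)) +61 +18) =14649843600 / 25050959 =584.80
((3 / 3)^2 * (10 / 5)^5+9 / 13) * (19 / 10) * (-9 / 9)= -1615 / 26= -62.12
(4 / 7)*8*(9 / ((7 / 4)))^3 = 1492992 / 2401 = 621.82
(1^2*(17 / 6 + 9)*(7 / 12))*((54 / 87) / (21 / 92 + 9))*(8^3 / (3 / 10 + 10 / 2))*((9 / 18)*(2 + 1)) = 29263360 / 434971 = 67.28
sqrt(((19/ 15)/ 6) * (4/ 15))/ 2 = sqrt(114)/ 90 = 0.12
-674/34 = -337/17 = -19.82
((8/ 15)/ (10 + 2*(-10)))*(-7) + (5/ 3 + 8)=251/ 25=10.04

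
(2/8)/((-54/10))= -5/108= -0.05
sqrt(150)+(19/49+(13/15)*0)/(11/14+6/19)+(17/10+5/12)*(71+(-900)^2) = 5*sqrt(6)+211004907187/123060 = 1714662.88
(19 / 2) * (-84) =-798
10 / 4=2.50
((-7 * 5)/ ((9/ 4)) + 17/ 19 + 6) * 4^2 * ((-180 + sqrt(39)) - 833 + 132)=20876176/ 171 - 23696 * sqrt(39)/ 171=121217.51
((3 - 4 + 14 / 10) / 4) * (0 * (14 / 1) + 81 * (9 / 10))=729 / 100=7.29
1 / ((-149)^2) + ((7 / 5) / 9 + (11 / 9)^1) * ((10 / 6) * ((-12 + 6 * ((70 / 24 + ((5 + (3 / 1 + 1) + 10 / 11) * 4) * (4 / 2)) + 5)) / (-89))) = -7739131162 / 586839033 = -13.19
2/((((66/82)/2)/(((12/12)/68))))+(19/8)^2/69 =127859/825792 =0.15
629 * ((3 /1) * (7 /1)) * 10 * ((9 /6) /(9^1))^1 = 22015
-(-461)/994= 461/994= 0.46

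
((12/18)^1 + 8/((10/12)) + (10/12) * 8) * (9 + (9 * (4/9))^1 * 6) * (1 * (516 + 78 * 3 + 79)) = 2316226/5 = 463245.20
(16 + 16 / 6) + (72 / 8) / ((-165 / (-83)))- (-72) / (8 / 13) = 23132 / 165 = 140.19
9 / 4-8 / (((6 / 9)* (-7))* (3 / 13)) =271 / 28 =9.68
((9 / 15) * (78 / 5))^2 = 54756 / 625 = 87.61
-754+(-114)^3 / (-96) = 58715 / 4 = 14678.75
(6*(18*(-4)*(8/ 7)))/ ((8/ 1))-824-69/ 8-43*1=-52491/ 56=-937.34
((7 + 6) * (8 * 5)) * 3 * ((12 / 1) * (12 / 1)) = 224640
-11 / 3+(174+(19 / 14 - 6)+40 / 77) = 76789 / 462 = 166.21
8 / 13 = 0.62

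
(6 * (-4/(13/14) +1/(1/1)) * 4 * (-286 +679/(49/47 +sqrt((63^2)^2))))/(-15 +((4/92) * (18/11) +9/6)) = -82887721103/49055370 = -1689.68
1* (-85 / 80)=-17 / 16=-1.06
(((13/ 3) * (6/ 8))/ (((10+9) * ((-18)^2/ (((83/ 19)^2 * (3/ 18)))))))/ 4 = 89557/ 213342336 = 0.00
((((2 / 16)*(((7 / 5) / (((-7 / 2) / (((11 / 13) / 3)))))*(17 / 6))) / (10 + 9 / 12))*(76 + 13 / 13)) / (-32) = 14399 / 1609920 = 0.01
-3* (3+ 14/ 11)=-12.82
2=2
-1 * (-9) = 9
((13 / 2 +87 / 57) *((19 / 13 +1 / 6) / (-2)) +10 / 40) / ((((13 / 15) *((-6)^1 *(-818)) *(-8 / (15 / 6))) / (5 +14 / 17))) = 30733725 / 11430954496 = 0.00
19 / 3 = 6.33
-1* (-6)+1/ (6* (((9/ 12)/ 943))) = 1940/ 9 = 215.56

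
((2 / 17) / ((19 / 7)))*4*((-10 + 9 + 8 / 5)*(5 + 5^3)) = 4368 / 323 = 13.52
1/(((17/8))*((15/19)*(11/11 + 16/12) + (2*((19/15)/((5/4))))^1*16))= 11400/830161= 0.01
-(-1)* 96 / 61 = 96 / 61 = 1.57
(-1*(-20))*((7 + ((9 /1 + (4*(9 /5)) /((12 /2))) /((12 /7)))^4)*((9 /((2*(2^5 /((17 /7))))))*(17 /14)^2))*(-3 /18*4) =-424596734517 /50176000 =-8462.15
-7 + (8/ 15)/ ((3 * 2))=-311/ 45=-6.91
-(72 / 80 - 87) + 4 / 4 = 871 / 10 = 87.10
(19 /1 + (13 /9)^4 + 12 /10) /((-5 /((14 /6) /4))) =-2819131 /984150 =-2.86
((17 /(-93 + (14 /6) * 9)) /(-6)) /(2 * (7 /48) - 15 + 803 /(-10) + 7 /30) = -5 /12042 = -0.00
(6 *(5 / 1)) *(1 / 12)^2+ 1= 29 / 24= 1.21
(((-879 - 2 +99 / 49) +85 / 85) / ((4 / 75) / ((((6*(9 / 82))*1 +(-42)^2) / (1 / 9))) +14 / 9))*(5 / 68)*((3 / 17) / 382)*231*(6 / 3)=-1040001608460375 / 117415117234408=-8.86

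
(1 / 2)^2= 1 / 4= 0.25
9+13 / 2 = 15.50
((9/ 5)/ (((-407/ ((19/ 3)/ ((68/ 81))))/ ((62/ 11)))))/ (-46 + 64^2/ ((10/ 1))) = -15903/ 30748036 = -0.00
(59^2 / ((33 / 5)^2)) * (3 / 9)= 87025 / 3267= 26.64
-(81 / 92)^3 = -531441 / 778688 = -0.68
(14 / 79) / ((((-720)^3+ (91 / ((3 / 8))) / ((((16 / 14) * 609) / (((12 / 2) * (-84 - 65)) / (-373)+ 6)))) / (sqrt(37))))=-2611 * sqrt(37) / 5499249364866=-0.00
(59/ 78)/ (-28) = -0.03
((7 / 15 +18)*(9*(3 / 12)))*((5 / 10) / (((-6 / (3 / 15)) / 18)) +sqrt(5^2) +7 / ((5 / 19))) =260103 / 200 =1300.52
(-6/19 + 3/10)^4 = 81/1303210000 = 0.00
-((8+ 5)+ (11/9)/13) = -1532/117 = -13.09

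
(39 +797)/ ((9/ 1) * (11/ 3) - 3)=418/ 15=27.87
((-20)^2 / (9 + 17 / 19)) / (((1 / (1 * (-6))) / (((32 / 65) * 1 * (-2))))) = 145920 / 611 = 238.82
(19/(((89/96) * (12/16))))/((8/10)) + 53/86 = 266157/7654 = 34.77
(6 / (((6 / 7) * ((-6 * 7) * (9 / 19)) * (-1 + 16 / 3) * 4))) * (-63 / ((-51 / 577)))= -76741 / 5304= -14.47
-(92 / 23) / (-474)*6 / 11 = 4 / 869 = 0.00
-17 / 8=-2.12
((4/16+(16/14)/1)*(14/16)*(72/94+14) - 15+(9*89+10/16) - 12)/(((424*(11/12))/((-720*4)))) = -160933770/27401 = -5873.28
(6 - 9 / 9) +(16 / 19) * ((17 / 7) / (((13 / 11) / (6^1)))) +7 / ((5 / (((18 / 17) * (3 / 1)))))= 2914307 / 146965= 19.83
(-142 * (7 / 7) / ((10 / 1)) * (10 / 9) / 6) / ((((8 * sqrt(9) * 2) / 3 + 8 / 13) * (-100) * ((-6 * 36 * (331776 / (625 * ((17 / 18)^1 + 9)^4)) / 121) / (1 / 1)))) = -2866415898278075 / 175495605123022848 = -0.02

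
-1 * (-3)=3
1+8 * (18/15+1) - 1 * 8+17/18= 1039/90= 11.54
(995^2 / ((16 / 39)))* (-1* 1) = -38610975 / 16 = -2413185.94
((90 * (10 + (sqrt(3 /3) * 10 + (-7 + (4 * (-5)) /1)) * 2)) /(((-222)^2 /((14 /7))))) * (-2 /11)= 240 /15059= 0.02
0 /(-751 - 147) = 0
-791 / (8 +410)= -791 / 418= -1.89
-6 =-6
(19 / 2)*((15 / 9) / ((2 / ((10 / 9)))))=475 / 54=8.80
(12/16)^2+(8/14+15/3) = 6.13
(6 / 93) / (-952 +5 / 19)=-38 / 560573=-0.00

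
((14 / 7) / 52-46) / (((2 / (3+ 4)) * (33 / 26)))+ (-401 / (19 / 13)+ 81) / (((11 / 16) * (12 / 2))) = -72573 / 418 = -173.62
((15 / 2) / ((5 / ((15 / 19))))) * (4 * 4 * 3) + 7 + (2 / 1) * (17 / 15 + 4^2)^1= 27961 / 285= 98.11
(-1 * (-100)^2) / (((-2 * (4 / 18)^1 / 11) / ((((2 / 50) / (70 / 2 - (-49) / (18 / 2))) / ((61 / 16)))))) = 356400 / 5551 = 64.20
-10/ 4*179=-895/ 2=-447.50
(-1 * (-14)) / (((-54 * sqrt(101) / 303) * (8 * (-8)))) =7 * sqrt(101) / 576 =0.12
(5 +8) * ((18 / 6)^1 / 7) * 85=3315 / 7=473.57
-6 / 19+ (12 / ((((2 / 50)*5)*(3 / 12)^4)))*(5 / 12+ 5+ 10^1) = 4499194 / 19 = 236799.68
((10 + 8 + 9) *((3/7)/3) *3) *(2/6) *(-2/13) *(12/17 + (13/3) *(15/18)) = -3963/1547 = -2.56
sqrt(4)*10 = 20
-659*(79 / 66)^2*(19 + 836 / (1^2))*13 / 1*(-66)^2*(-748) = 34194059422380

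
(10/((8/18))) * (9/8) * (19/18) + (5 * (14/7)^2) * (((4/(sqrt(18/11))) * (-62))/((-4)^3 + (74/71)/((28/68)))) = 855/32 + 123256 * sqrt(22)/9165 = 89.80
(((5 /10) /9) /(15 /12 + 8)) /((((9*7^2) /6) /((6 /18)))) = 4 /146853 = 0.00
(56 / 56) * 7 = 7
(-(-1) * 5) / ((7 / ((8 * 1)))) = 40 / 7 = 5.71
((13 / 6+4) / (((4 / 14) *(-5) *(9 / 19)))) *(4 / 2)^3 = -9842 / 135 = -72.90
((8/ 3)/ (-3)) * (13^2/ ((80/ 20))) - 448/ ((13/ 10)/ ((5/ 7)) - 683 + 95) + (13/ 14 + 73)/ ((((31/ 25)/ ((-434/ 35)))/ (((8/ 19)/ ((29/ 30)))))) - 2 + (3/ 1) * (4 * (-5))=-61160940464/ 145343331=-420.80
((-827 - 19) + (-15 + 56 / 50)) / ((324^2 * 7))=-3071 / 2624400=-0.00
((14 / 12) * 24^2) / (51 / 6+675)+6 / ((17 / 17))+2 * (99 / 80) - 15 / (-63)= 11134033 / 1148280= 9.70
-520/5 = -104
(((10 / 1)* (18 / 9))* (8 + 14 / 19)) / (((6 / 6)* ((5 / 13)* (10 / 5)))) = 4316 / 19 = 227.16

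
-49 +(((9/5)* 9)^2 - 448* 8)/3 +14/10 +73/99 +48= -2737472/2475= -1106.05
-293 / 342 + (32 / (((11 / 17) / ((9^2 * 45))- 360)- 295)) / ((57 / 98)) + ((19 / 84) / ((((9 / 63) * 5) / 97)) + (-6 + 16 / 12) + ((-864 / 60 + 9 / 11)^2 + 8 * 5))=19698296931811 / 78927344100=249.58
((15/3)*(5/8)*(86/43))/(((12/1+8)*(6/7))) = 35/96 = 0.36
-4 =-4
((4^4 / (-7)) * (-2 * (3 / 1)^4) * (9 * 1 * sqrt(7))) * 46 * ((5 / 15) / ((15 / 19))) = 36246528 * sqrt(7) / 35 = 2739979.97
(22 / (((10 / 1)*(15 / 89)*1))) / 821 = 979 / 61575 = 0.02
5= 5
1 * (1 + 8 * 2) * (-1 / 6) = -17 / 6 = -2.83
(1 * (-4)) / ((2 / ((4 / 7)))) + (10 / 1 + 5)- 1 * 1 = 90 / 7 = 12.86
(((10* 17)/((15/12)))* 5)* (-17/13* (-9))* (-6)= -48018.46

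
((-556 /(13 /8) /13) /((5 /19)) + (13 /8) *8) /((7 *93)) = -24509 /183365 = -0.13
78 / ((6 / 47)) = 611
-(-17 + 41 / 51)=826 / 51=16.20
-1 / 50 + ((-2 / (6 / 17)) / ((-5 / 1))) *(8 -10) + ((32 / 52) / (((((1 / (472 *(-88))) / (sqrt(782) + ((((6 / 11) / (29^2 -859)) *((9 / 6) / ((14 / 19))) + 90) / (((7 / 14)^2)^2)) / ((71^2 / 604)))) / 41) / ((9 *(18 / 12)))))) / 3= -55950243457287133 / 68809650 -61307136 *sqrt(782) / 13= -944993839.13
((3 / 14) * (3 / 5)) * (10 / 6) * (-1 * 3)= -9 / 14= -0.64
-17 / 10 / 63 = -17 / 630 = -0.03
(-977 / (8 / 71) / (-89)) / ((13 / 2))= 14.99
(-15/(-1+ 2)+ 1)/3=-14/3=-4.67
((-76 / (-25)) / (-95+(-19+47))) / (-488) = 19 / 204350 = 0.00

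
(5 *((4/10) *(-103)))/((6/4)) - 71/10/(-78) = -35683/260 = -137.24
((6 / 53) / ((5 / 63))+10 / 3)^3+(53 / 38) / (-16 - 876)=1836519469355009 / 17031379923000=107.83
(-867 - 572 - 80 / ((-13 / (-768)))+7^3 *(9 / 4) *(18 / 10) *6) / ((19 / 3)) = 846201 / 2470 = 342.59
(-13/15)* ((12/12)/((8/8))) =-13/15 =-0.87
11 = 11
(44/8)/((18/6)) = 11/6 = 1.83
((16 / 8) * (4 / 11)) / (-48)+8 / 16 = 0.48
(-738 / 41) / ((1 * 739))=-18 / 739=-0.02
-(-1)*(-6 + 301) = 295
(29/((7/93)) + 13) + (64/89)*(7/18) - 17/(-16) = 35851415/89712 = 399.63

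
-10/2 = -5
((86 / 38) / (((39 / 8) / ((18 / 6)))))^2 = 118336 / 61009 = 1.94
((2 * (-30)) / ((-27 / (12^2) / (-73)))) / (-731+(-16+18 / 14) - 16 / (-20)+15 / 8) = 6540800 / 208051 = 31.44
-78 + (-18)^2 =246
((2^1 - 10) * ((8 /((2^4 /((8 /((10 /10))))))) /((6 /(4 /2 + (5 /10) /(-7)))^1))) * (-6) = 432 /7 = 61.71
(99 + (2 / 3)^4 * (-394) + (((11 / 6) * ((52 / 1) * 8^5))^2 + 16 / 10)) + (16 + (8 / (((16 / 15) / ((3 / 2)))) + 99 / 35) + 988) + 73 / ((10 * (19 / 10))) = 420519440542526285 / 43092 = 9758642916145.14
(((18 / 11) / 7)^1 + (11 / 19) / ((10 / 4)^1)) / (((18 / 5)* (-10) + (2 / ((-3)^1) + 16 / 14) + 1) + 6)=-10212 / 625955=-0.02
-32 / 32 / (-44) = 1 / 44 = 0.02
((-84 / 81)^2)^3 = 481890304 / 387420489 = 1.24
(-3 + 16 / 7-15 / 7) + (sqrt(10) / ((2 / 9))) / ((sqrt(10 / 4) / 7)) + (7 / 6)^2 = 15499 / 252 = 61.50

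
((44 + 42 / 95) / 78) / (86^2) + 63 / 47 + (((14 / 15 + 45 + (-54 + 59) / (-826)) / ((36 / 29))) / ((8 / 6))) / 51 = 245390663060911 / 130210029671904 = 1.88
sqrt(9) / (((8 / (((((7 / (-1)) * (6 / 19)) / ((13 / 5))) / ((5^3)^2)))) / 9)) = -567 / 3087500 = -0.00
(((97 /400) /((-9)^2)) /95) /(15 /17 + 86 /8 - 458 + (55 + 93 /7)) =-11543 /138484606500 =-0.00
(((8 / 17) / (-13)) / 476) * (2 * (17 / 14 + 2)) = -90 / 184093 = -0.00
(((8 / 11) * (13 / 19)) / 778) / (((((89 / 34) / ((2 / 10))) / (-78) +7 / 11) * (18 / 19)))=22984 / 15951723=0.00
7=7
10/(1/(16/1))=160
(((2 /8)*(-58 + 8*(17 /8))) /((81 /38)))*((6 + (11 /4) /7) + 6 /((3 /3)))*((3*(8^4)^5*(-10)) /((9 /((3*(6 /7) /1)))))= 779124176686976566558720 /1323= 588907163028704887799.49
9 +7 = 16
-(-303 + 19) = 284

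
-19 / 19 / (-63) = 1 / 63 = 0.02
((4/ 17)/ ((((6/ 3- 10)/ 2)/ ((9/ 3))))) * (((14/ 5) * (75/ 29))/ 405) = -14/ 4437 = -0.00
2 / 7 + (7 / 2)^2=351 / 28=12.54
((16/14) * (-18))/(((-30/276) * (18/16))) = 5888/35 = 168.23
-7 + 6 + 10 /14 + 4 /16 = -1 /28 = -0.04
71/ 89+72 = 6479/ 89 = 72.80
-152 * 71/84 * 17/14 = -22933/147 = -156.01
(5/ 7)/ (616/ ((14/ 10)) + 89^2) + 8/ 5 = 468241/ 292635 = 1.60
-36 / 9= -4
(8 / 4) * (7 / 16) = 7 / 8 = 0.88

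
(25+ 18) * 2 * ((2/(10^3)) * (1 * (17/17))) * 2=43/125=0.34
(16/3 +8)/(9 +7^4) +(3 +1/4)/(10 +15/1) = 9799/72300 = 0.14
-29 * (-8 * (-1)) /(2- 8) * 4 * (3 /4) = 116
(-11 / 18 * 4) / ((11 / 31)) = -62 / 9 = -6.89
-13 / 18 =-0.72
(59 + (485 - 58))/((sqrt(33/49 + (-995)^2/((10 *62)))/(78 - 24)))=367416 *sqrt(300896447)/9706337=656.62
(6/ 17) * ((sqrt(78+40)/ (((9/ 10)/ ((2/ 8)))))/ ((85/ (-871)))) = -871 * sqrt(118)/ 867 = -10.91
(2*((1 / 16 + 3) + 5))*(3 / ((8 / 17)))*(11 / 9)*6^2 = 72369 / 16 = 4523.06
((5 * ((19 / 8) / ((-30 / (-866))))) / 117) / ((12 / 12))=8227 / 2808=2.93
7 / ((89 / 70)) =490 / 89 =5.51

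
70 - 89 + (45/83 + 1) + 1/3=-4264/249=-17.12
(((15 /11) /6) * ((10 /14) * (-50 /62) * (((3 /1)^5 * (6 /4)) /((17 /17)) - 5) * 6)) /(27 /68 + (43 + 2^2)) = -45836250 /7693301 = -5.96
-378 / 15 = -126 / 5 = -25.20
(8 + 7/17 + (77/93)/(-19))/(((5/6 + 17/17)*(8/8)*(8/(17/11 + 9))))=662708/110143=6.02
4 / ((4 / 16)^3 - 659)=-256 / 42175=-0.01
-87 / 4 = -21.75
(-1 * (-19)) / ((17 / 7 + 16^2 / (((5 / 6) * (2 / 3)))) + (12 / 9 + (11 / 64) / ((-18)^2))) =725760 / 17745307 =0.04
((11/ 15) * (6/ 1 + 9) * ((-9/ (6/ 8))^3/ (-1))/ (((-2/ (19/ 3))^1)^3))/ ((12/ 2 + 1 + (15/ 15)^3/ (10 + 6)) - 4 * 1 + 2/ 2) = -9657472/ 65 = -148576.49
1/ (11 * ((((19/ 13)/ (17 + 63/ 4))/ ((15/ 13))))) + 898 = 752693/ 836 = 900.35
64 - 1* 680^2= -462336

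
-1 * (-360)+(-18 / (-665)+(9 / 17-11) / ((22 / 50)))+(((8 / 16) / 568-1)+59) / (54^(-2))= 5985028371899 / 35316820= 169466.80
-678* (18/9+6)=-5424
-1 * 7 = -7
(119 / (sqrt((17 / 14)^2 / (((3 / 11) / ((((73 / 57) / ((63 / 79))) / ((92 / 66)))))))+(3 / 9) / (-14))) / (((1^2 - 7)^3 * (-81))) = 0.00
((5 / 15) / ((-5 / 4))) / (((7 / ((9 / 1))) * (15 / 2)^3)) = -32 / 39375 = -0.00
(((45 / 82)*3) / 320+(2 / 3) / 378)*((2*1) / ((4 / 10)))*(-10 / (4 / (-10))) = 2569625 / 2975616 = 0.86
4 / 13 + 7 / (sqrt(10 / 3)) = 4 / 13 + 7 * sqrt(30) / 10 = 4.14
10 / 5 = 2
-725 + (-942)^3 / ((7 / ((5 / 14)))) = -2089777745 / 49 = -42648525.41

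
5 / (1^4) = 5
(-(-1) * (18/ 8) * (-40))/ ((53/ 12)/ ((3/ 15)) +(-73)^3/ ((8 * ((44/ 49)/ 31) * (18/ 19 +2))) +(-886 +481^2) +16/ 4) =760320/ 2864478121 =0.00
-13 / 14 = -0.93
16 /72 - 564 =-5074 /9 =-563.78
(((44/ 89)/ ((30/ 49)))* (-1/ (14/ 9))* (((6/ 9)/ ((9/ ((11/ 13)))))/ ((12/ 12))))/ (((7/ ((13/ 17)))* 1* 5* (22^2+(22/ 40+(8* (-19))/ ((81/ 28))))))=-8712/ 5294372815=-0.00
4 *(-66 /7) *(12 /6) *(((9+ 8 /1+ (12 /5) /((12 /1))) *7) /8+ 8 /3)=-46772 /35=-1336.34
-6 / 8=-3 / 4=-0.75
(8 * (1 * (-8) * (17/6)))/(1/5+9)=-1360/69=-19.71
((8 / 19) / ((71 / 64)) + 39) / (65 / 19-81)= -53123 / 104654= -0.51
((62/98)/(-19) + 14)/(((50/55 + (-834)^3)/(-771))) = 110278443/5940739613354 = 0.00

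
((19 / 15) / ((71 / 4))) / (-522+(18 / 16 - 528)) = -608 / 8936415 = -0.00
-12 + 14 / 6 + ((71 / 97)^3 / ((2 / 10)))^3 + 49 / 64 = -198870861997875211853 / 145964363261676521664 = -1.36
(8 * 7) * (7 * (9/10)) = 1764/5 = 352.80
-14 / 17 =-0.82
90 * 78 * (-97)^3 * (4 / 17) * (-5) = 128139289200 / 17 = 7537605247.06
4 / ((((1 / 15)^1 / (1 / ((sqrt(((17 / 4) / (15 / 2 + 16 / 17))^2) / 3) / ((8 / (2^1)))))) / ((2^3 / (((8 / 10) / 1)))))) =14300.35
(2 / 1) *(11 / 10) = 11 / 5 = 2.20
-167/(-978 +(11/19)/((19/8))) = 60287/352970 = 0.17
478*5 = 2390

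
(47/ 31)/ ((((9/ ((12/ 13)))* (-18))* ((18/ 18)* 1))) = -94/ 10881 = -0.01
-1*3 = -3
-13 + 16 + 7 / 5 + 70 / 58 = 813 / 145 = 5.61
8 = 8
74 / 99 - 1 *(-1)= 173 / 99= 1.75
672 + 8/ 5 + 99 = 3863/ 5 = 772.60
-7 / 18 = -0.39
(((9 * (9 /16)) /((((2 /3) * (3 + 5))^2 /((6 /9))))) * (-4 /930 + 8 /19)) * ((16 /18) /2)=16569 /753920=0.02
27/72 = 3/8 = 0.38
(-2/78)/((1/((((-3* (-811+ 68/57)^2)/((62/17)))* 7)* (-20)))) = -81789593690/42237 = -1936444.20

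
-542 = -542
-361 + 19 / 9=-3230 / 9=-358.89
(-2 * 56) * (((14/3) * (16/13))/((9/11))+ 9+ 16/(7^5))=-1512182032/842751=-1794.34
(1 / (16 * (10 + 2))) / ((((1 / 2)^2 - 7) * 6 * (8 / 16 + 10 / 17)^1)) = -17 / 143856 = -0.00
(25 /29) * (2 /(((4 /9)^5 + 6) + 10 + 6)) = 1476225 /18851479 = 0.08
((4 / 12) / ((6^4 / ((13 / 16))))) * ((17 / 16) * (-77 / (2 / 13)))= -221221 / 1990656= -0.11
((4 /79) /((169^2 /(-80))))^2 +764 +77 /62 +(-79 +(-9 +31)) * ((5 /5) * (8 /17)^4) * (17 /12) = 1180551449596580292293 /1550741661757779166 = 761.28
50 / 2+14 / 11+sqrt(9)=322 / 11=29.27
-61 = -61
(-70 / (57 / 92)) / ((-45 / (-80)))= -103040 / 513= -200.86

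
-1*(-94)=94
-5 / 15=-1 / 3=-0.33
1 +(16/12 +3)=5.33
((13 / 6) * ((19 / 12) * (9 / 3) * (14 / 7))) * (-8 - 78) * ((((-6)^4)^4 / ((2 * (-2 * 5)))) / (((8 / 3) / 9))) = 4213548045997056 / 5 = 842709609199411.20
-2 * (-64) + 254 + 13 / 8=3069 / 8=383.62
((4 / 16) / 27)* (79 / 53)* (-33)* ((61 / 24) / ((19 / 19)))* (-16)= 18.52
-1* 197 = -197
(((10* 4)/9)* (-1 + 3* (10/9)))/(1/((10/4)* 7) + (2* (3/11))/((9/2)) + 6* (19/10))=107800/120357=0.90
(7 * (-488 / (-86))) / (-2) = -854 / 43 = -19.86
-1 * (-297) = 297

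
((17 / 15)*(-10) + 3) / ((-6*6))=25 / 108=0.23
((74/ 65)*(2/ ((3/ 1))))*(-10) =-296/ 39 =-7.59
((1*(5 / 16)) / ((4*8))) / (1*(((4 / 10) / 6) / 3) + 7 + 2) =225 / 207872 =0.00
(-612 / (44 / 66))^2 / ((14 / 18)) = 7584516 / 7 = 1083502.29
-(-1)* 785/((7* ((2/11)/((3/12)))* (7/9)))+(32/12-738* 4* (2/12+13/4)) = -11624855/1176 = -9885.08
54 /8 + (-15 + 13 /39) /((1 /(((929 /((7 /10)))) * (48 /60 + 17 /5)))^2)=-1822742565 /4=-455685641.25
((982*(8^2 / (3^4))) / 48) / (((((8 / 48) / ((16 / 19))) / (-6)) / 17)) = -4273664 / 513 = -8330.73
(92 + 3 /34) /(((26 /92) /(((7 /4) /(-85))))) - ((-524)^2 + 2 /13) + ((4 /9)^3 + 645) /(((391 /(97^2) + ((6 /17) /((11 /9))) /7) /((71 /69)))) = -205515165061146640639 /770970083834340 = -266566.98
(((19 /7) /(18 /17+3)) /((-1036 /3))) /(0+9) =-323 /1501164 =-0.00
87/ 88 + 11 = 11.99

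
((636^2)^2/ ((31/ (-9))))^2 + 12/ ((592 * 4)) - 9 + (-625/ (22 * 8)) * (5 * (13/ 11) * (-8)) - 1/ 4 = 155327739193757176784266996239/ 68838352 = 2256412808862088633154.19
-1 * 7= -7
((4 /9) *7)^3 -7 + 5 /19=323776 /13851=23.38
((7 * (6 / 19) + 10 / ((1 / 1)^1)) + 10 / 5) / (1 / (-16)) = -227.37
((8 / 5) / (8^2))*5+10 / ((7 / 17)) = 1367 / 56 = 24.41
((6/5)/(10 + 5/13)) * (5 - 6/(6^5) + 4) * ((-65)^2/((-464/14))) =-179365277/1353024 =-132.57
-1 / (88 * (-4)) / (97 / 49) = 49 / 34144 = 0.00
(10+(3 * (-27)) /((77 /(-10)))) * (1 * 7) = 1580 /11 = 143.64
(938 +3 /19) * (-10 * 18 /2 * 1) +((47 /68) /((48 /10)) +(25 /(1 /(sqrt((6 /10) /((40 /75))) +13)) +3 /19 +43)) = -84039.39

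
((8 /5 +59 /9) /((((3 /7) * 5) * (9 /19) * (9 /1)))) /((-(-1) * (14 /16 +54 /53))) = 20695864 /43904025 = 0.47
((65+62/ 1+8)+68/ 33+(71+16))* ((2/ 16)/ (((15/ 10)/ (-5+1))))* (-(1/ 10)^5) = 3697/ 4950000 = 0.00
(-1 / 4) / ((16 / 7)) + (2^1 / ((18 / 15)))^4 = 39433 / 5184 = 7.61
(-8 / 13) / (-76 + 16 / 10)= 10 / 1209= 0.01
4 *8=32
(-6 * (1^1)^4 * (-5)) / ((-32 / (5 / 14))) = -75 / 224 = -0.33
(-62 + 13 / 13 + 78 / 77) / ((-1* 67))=4619 / 5159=0.90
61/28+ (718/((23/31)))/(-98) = -34695/4508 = -7.70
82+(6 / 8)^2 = 1321 / 16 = 82.56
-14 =-14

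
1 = 1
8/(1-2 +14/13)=104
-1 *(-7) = 7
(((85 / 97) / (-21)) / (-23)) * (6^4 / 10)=3672 / 15617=0.24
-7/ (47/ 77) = -539/ 47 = -11.47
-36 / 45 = -4 / 5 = -0.80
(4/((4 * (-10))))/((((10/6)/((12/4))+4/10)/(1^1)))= -9/86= -0.10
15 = 15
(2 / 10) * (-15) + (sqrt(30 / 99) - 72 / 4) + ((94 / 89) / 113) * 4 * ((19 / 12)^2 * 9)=-405427 / 20114 + sqrt(330) / 33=-19.61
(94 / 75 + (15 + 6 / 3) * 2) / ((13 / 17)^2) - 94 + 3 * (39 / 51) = -6770353 / 215475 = -31.42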